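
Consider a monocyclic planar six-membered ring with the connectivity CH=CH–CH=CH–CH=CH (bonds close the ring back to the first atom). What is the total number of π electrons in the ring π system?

6

Every ring atom contributes a p orbital perpendicular to the ring (the double-bond atoms are sp², each contributing one p electron), so the π system is cyclic and fully conjugated.
π-electron count: 3 × 2 = 6 from the 3 double-bond units.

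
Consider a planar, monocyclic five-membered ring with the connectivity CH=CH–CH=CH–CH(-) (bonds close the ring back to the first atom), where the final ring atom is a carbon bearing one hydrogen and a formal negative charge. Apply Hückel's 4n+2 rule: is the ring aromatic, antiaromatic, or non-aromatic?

Aromatic

All ring atoms are sp² and supply a p orbital to the ring (every atom in a ring double bond is sp² and brings one electron to the p orbital; the carbanion's lone pair occupies the p orbital); the conjugation is uninterrupted.
Tallying contributions gives 2 × 2 = 4 from the double-bond units + 2 from the CH(-) atom = 6.
Since 6 = 4·1 + 2, the ring meets the 4n+2 criterion.
(This ring is the cyclopentadienyl anion.)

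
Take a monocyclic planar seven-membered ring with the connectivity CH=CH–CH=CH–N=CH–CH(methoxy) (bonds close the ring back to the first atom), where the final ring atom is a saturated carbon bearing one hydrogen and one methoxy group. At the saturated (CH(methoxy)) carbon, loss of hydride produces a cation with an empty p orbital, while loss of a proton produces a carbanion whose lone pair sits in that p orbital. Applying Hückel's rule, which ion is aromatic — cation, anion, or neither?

The cation

Both ions have a continuous loop of p orbitals — each ring atom is sp².
Cation: 3 × 2 + 0 = 6 π electrons → 4(1)+2, aromatic.
Anion: 3 × 2 + 2 = 8 π electrons → 4(2), antiaromatic.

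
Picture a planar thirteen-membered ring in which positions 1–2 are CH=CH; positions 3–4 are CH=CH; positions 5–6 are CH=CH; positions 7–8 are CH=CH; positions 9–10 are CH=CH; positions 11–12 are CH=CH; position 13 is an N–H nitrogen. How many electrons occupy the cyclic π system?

14

Every ring atom contributes a p orbital perpendicular to the ring (the double-bond atoms are sp², each contributing one p electron; the pyrrole-type nitrogen donates its lone pair from the p orbital), so the π system is cyclic and fully conjugated.
Counting π electrons: 6 × 2 = 12 from the double-bond units + 2 from the NH atom = 14.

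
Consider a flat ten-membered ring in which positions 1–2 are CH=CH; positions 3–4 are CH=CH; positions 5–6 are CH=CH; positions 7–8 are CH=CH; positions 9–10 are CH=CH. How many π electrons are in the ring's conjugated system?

10

The p orbitals form a continuous loop: each doubly-bonded ring atom is sp² with one p-orbital electron. The ring is fully conjugated.
Counting π electrons: 5 × 2 = 10 from the 5 double-bond units.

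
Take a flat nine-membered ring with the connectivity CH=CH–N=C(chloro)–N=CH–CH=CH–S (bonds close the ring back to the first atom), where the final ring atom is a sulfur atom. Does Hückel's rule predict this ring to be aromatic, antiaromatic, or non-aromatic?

All ring atoms are sp² and supply a p orbital to the ring (every atom in a ring double bond is sp² and brings one electron to the p orbital; each sp² =N– keeps its lone pair in-plane and puts one electron into the π system; the sulfur donates one lone pair from its p orbital); the conjugation is uninterrupted.
Adding the contributions, 4 × 2 = 8 from the double-bond units + 2 from the S atom = 10.
Since 10 = 4·2 + 2, the ring meets the 4n+2 criterion.

Aromatic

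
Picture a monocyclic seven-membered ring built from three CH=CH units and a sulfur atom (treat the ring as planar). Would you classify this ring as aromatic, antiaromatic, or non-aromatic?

Antiaromatic

The p orbitals form a continuous loop: each doubly-bonded ring atom is sp² with one p-orbital electron; the sulfur donates one lone pair from its p orbital. The ring is fully conjugated.
π-electron count: 3 × 2 = 6 from the double-bond units + 2 from the S atom = 8.
8 = 4(2); a planar, fully conjugated 4n system is antiaromatic.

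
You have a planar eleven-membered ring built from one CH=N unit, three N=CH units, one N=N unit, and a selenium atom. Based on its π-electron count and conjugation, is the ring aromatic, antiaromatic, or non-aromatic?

The p orbitals form a continuous loop: the double-bond atoms are sp², each contributing one p electron; each sp² =N– keeps its lone pair in-plane and puts one electron into the π system; the selenium donates one lone pair from its p orbital. The ring is fully conjugated.
Tallying contributions gives 5 × 2 = 10 from the double-bond units + 2 from the Se atom = 12.
12 is a 4n count (n = 3), so the planar conjugated ring is antiaromatic.

Antiaromatic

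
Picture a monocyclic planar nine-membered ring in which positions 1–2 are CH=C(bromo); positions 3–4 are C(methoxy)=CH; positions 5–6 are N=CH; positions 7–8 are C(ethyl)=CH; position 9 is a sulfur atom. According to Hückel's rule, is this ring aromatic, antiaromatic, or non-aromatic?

Aromatic

The p orbitals form a continuous loop: every atom in a ring double bond is sp² and brings one electron to the p orbital; the doubly-bonded nitrogens are pyridine-type — their lone pairs lie in the ring plane, leaving one electron in the p orbital; the sulfur donates one lone pair from its p orbital. The ring is fully conjugated.
Counting π electrons: 4 × 2 = 8 from the double-bond units + 2 from the S atom = 10.
That gives a 4n+2 count (10, n = 2).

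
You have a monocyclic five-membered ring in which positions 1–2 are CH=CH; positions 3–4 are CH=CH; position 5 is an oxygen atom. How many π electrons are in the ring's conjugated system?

6

Check conjugation: each doubly-bonded ring atom is sp² with one p-orbital electron; the oxygen donates one lone pair from its p orbital — every position has a p orbital, so the cyclic π system is continuous.
Counting π electrons: 2 × 2 = 4 from the double-bond units + 2 from the O atom = 6.
This is furan.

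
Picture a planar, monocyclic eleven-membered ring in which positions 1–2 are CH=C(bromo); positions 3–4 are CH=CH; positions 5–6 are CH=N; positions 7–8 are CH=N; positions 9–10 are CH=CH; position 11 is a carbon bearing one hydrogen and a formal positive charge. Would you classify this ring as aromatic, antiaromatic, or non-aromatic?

Check conjugation: the double-bond atoms are sp², each contributing one p electron; each =N– nitrogen is pyridine-type (lone pair in the sp² plane, one electron in the p orbital); the carbocation has an empty p orbital — every position has a p orbital, so the cyclic π system is continuous.
Counting π electrons: 5 × 2 = 10 from the double-bond units + 0 from the CH(+) atom = 10.
That gives a 4n+2 count (10, n = 2).

Aromatic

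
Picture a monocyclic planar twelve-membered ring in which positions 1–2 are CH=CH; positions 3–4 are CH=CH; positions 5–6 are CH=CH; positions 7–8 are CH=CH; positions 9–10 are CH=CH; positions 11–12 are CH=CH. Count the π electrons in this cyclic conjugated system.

Every ring atom contributes a p orbital perpendicular to the ring (the double-bond atoms are sp², each contributing one p electron), so the π system is cyclic and fully conjugated.
Tallying contributions gives 6 × 2 = 12 from the 6 double-bond units.

12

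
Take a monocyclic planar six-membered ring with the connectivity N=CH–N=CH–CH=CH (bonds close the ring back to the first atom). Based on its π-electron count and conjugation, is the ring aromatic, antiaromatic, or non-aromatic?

Every ring atom contributes a p orbital perpendicular to the ring (every atom in a ring double bond is sp² and brings one electron to the p orbital; each sp² =N– keeps its lone pair in-plane and puts one electron into the π system), so the π system is cyclic and fully conjugated.
Counting π electrons: 3 × 2 = 6 from the 3 double-bond units.
Since 6 = 4·1 + 2, the ring meets the 4n+2 criterion.

Aromatic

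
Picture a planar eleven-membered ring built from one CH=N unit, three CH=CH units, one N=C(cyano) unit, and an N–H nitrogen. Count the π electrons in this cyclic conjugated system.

12

The p orbitals form a continuous loop: the double-bond atoms are sp², each contributing one p electron; each =N– nitrogen is pyridine-type (lone pair in the sp² plane, one electron in the p orbital); the pyrrole-type nitrogen donates its lone pair from the p orbital. The ring is fully conjugated.
Counting π electrons: 5 × 2 = 10 from the double-bond units + 2 from the NH atom = 12.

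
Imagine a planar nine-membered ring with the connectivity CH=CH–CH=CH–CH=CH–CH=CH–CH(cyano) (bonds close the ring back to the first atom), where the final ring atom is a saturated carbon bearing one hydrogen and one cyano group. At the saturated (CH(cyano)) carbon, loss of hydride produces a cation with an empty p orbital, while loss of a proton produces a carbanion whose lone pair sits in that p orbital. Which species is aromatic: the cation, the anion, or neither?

Both ions have a continuous loop of p orbitals — each ring atom is sp².
Cation: 4 × 2 + 0 = 8 π electrons → 4(2), antiaromatic.
Anion: 4 × 2 + 2 = 10 π electrons → 4(2)+2, aromatic.

The anion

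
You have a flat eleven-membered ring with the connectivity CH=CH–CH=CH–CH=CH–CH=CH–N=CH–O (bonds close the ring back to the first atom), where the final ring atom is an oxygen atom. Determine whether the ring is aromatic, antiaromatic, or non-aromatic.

Antiaromatic

Every ring atom contributes a p orbital perpendicular to the ring (each doubly-bonded ring atom is sp² with one p-orbital electron; each =N– nitrogen is pyridine-type (lone pair in the sp² plane, one electron in the p orbital); the oxygen donates one lone pair from its p orbital), so the π system is cyclic and fully conjugated.
Tallying contributions gives 5 × 2 = 10 from the double-bond units + 2 from the O atom = 12.
12 = 4(3); a planar, fully conjugated 4n system is antiaromatic.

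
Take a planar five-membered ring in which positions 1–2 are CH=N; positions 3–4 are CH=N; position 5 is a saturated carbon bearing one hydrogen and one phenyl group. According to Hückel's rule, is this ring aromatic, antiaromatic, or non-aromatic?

Non-aromatic

At the CH(phenyl) position, that saturated carbon is sp³ and has no p orbital in the ring π system; the ring's p-orbital overlap is broken there.
Without a continuous loop of overlapping p orbitals the Hückel electron count never comes into play.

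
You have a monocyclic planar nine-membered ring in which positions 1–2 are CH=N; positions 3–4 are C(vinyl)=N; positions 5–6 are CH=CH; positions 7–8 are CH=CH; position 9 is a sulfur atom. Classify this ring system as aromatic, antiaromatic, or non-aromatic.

Aromatic

All ring atoms are sp² and supply a p orbital to the ring (every atom in a ring double bond is sp² and brings one electron to the p orbital; each sp² =N– keeps its lone pair in-plane and puts one electron into the π system; the sulfur donates one lone pair from its p orbital); the conjugation is uninterrupted.
Counting π electrons: 4 × 2 = 8 from the double-bond units + 2 from the S atom = 10.
10 = 4(2) + 2, which satisfies Hückel's 4n+2 rule.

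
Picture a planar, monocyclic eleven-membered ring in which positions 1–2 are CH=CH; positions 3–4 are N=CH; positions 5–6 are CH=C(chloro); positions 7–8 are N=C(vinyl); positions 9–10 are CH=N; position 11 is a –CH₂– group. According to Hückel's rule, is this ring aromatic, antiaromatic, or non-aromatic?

Non-aromatic

At the CH2 position, the tetrahedral CH₂ carbon is sp³ and has no p orbital in the ring π system; the ring's p-orbital overlap is broken there.
Broken conjugation rules out both aromaticity and antiaromaticity.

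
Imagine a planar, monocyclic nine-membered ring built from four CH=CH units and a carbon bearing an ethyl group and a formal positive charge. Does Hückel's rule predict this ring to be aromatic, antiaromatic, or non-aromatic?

Antiaromatic

Check conjugation: each doubly-bonded ring atom is sp² with one p-orbital electron; the carbocation has an empty p orbital — every position has a p orbital, so the cyclic π system is continuous.
π-electron count: 4 × 2 = 8 from the double-bond units + 0 from the C(ethyl)(+) atom = 8.
With 8 = 4·2 π electrons, Hückel's rule classifies the planar ring as antiaromatic.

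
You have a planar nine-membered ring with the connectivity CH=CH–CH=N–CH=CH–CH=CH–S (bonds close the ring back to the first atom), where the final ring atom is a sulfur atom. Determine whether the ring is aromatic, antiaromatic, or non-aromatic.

Aromatic

The p orbitals form a continuous loop: each doubly-bonded ring atom is sp² with one p-orbital electron; the doubly-bonded nitrogens are pyridine-type — their lone pairs lie in the ring plane, leaving one electron in the p orbital; the sulfur donates one lone pair from its p orbital. The ring is fully conjugated.
Tallying contributions gives 4 × 2 = 8 from the double-bond units + 2 from the S atom = 10.
10 = 4(2) + 2, which satisfies Hückel's 4n+2 rule.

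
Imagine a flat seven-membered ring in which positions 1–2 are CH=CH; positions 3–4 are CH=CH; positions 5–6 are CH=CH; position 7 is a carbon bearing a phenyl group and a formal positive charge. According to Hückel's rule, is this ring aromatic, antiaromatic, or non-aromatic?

Aromatic

Check conjugation: each doubly-bonded ring atom is sp² with one p-orbital electron; the carbocation has an empty p orbital — every position has a p orbital, so the cyclic π system is continuous.
Counting π electrons: 3 × 2 = 6 from the double-bond units + 0 from the C(phenyl)(+) atom = 6.
Since 6 = 4·1 + 2, the ring meets the 4n+2 criterion.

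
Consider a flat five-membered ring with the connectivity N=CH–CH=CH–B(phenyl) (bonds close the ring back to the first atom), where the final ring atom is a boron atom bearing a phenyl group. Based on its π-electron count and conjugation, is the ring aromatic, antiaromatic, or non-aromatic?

Antiaromatic

The p orbitals form a continuous loop: the double-bond atoms are sp², each contributing one p electron; each sp² =N– keeps its lone pair in-plane and puts one electron into the π system; the boron has an empty p orbital. The ring is fully conjugated.
Tallying contributions gives 2 × 2 = 4 from the double-bond units + 0 from the B(phenyl) atom = 4.
4 is a 4n count (n = 1), so the planar conjugated ring is antiaromatic.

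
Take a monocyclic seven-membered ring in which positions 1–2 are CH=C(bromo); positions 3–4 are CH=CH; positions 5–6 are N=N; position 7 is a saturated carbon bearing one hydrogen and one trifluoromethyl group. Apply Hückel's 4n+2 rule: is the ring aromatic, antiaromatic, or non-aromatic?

Non-aromatic

Because that saturated carbon is sp³ and has no p orbital in the ring π system at the CH(trifluoromethyl) position, the π system cannot extend all the way around the ring.
Without a continuous loop of overlapping p orbitals the Hückel electron count never comes into play.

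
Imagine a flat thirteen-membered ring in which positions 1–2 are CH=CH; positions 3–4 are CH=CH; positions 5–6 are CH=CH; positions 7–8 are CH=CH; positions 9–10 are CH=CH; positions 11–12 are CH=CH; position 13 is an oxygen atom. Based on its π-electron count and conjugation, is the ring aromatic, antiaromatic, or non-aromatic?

Check conjugation: each doubly-bonded ring atom is sp² with one p-orbital electron; the oxygen donates one lone pair from its p orbital — every position has a p orbital, so the cyclic π system is continuous.
π-electron count: 6 × 2 = 12 from the double-bond units + 2 from the O atom = 14.
Since 14 = 4·3 + 2, the ring meets the 4n+2 criterion.

Aromatic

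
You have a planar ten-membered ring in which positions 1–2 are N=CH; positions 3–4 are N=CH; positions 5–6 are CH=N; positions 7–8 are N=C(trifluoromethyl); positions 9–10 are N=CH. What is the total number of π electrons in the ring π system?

10

Check conjugation: the double-bond atoms are sp², each contributing one p electron; each =N– nitrogen is pyridine-type (lone pair in the sp² plane, one electron in the p orbital) — every position has a p orbital, so the cyclic π system is continuous.
Counting π electrons: 5 × 2 = 10 from the 5 double-bond units.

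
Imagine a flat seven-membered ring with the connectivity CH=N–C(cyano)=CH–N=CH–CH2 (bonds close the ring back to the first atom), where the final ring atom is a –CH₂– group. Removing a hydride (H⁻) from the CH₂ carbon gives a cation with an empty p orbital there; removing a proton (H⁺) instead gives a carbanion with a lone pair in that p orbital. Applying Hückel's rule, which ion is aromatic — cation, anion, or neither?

In both ions every ring atom is sp² and contributes a p orbital, so both rings are fully conjugated.
Cation: 3 × 2 + 0 = 6 π electrons → 4(1)+2, aromatic.
Anion: 3 × 2 + 2 = 8 π electrons → 4(2), antiaromatic.

The cation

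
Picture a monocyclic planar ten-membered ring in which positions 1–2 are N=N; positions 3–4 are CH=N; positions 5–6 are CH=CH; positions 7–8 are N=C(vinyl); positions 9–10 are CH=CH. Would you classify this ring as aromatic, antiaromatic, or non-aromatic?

Aromatic

Every ring atom contributes a p orbital perpendicular to the ring (each doubly-bonded ring atom is sp² with one p-orbital electron; the doubly-bonded nitrogens are pyridine-type — their lone pairs lie in the ring plane, leaving one electron in the p orbital), so the π system is cyclic and fully conjugated.
π-electron count: 5 × 2 = 10 from the 5 double-bond units.
Since 10 = 4·2 + 2, the ring meets the 4n+2 criterion.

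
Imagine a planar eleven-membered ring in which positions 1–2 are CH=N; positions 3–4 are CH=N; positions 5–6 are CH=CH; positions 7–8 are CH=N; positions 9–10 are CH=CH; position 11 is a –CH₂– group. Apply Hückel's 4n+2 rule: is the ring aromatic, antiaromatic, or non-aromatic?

At the CH2 position, the tetrahedral CH₂ carbon is sp³ and has no p orbital in the ring π system; the ring's p-orbital overlap is broken there.
Without a continuous loop of overlapping p orbitals the Hückel electron count never comes into play.

Non-aromatic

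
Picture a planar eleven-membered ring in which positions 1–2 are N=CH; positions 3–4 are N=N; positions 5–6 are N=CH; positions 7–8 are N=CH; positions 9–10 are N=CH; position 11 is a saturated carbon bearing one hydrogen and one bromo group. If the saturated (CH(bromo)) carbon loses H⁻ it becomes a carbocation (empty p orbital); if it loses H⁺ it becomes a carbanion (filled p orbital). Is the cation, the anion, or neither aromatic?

In either ion the ring is fully conjugated: every atom, including the new sp² carbon, supplies a p orbital.
Cation: 5 × 2 + 0 = 10 π electrons → 4(2)+2, aromatic.
Anion: 5 × 2 + 2 = 12 π electrons → 4(3), antiaromatic.

The cation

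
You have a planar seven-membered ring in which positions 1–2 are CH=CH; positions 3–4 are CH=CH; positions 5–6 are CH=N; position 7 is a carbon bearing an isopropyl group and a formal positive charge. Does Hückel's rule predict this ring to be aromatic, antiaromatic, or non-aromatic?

Aromatic

All ring atoms are sp² and supply a p orbital to the ring (each doubly-bonded ring atom is sp² with one p-orbital electron; the doubly-bonded nitrogens are pyridine-type — their lone pairs lie in the ring plane, leaving one electron in the p orbital; the carbocation has an empty p orbital); the conjugation is uninterrupted.
Counting π electrons: 3 × 2 = 6 from the double-bond units + 0 from the C(isopropyl)(+) atom = 6.
That gives a 4n+2 count (6, n = 1).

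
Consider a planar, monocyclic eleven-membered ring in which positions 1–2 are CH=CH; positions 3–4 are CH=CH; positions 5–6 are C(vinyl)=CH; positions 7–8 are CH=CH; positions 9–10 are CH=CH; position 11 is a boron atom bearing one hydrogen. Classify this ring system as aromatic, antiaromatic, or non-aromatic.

Aromatic

Every ring atom contributes a p orbital perpendicular to the ring (every atom in a ring double bond is sp² and brings one electron to the p orbital; the boron has an empty p orbital), so the π system is cyclic and fully conjugated.
Counting π electrons: 5 × 2 = 10 from the double-bond units + 0 from the BH atom = 10.
That gives a 4n+2 count (10, n = 2).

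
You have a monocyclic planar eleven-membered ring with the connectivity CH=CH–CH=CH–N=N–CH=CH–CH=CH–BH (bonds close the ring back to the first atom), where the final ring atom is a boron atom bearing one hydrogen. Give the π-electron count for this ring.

10

Every ring atom contributes a p orbital perpendicular to the ring (the double-bond atoms are sp², each contributing one p electron; each =N– nitrogen is pyridine-type (lone pair in the sp² plane, one electron in the p orbital); the boron has an empty p orbital), so the π system is cyclic and fully conjugated.
Tallying contributions gives 5 × 2 = 10 from the double-bond units + 0 from the BH atom = 10.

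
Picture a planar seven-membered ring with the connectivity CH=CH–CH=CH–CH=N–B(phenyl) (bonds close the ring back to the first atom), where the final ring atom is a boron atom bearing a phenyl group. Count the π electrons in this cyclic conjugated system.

The p orbitals form a continuous loop: each doubly-bonded ring atom is sp² with one p-orbital electron; each =N– nitrogen is pyridine-type (lone pair in the sp² plane, one electron in the p orbital); the boron has an empty p orbital. The ring is fully conjugated.
Tallying contributions gives 3 × 2 = 6 from the double-bond units + 0 from the B(phenyl) atom = 6.

6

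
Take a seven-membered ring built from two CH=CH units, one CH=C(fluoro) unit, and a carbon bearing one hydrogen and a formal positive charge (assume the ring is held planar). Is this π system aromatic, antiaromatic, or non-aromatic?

Aromatic

Check conjugation: every atom in a ring double bond is sp² and brings one electron to the p orbital; the carbocation has an empty p orbital — every position has a p orbital, so the cyclic π system is continuous.
π-electron count: 3 × 2 = 6 from the double-bond units + 0 from the CH(+) atom = 6.
6 = 4(1) + 2, which satisfies Hückel's 4n+2 rule.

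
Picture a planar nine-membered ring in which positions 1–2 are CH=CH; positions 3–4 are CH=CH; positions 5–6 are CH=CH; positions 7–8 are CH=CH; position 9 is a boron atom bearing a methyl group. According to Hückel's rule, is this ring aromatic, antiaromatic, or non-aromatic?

Check conjugation: every atom in a ring double bond is sp² and brings one electron to the p orbital; the boron has an empty p orbital — every position has a p orbital, so the cyclic π system is continuous.
π-electron count: 4 × 2 = 8 from the double-bond units + 0 from the B(methyl) atom = 8.
8 is a 4n count (n = 2), so the planar conjugated ring is antiaromatic.

Antiaromatic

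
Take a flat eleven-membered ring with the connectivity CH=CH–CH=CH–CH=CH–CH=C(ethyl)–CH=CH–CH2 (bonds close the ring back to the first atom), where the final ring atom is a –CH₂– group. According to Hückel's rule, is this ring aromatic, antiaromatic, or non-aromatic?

Non-aromatic

The CH2 position has four σ bonds — the tetrahedral CH₂ carbon is sp³ and has no p orbital in the ring π system — so the cyclic conjugation is interrupted.
Broken conjugation rules out both aromaticity and antiaromaticity.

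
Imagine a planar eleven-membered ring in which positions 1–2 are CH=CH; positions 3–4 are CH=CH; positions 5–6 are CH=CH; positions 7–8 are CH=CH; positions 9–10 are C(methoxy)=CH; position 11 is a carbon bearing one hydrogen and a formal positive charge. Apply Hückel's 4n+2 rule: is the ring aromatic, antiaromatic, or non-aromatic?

The p orbitals form a continuous loop: every atom in a ring double bond is sp² and brings one electron to the p orbital; the carbocation has an empty p orbital. The ring is fully conjugated.
π-electron count: 5 × 2 = 10 from the double-bond units + 0 from the CH(+) atom = 10.
That gives a 4n+2 count (10, n = 2).

Aromatic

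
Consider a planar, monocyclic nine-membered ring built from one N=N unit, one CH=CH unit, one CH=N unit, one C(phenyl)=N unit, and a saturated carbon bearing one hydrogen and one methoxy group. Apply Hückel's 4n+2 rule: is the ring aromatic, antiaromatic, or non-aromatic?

The CH(methoxy) position has four σ bonds — that saturated carbon is sp³ and has no p orbital in the ring π system — so the cyclic conjugation is interrupted.
Hückel's rule only applies to fully conjugated rings, so this one is simply non-aromatic.

Non-aromatic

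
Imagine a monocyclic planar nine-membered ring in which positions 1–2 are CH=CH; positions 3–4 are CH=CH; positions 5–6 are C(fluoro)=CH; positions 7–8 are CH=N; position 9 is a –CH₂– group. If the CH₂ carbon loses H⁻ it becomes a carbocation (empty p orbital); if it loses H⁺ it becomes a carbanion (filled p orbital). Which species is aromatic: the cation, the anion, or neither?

The anion

Once that carbon is sp², every ring atom has a p orbital and both ions are fully conjugated.
Cation: 4 × 2 + 0 = 8 π electrons → 4(2), antiaromatic.
Anion: 4 × 2 + 2 = 10 π electrons → 4(2)+2, aromatic.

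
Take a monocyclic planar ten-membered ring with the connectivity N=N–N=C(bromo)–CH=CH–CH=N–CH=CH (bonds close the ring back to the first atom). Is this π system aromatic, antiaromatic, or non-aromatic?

Check conjugation: the double-bond atoms are sp², each contributing one p electron; the doubly-bonded nitrogens are pyridine-type — their lone pairs lie in the ring plane, leaving one electron in the p orbital — every position has a p orbital, so the cyclic π system is continuous.
Adding the contributions, 5 × 2 = 10 from the 5 double-bond units.
Since 10 = 4·2 + 2, the ring meets the 4n+2 criterion.

Aromatic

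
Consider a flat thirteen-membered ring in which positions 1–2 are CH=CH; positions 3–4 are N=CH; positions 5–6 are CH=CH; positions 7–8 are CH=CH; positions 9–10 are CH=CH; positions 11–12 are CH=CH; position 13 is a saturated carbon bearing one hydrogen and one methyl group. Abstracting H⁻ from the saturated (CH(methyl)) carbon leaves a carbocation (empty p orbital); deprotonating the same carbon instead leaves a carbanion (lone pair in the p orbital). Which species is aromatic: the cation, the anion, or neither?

Once that carbon is sp², every ring atom has a p orbital and both ions are fully conjugated.
Cation: 6 × 2 + 0 = 12 π electrons → 4(3), antiaromatic.
Anion: 6 × 2 + 2 = 14 π electrons → 4(3)+2, aromatic.

The anion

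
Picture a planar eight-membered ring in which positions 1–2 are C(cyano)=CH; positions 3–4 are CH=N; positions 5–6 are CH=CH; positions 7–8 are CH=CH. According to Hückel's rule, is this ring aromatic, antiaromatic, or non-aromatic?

All ring atoms are sp² and supply a p orbital to the ring (each doubly-bonded ring atom is sp² with one p-orbital electron; each sp² =N– keeps its lone pair in-plane and puts one electron into the π system); the conjugation is uninterrupted.
Tallying contributions gives 4 × 2 = 8 from the 4 double-bond units.
A 4n π count (8, n = 2) in a planar conjugated ring means antiaromatic.

Antiaromatic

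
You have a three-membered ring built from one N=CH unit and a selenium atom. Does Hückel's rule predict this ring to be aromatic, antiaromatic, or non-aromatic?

Antiaromatic

All ring atoms are sp² and supply a p orbital to the ring (each doubly-bonded ring atom is sp² with one p-orbital electron; each =N– nitrogen is pyridine-type (lone pair in the sp² plane, one electron in the p orbital); the selenium donates one lone pair from its p orbital); the conjugation is uninterrupted.
π-electron count: 1 × 2 = 2 from the double-bond unit + 2 from the Se atom = 4.
With 4 = 4·1 π electrons, Hückel's rule classifies the planar ring as antiaromatic.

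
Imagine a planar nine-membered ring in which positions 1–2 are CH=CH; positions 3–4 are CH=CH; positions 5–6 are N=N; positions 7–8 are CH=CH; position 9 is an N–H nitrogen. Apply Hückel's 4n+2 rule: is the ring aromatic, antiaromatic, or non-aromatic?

Every ring atom contributes a p orbital perpendicular to the ring (the double-bond atoms are sp², each contributing one p electron; the doubly-bonded nitrogens are pyridine-type — their lone pairs lie in the ring plane, leaving one electron in the p orbital; the pyrrole-type nitrogen donates its lone pair from the p orbital), so the π system is cyclic and fully conjugated.
Tallying contributions gives 4 × 2 = 8 from the double-bond units + 2 from the NH atom = 10.
That gives a 4n+2 count (10, n = 2).

Aromatic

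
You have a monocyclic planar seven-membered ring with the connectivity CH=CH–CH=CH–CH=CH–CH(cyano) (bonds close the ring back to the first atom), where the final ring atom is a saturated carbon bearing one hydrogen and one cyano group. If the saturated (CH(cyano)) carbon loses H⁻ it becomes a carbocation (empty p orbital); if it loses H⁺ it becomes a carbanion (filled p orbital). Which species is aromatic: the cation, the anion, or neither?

In either ion the ring is fully conjugated: every atom, including the new sp² carbon, supplies a p orbital.
Cation: 3 × 2 + 0 = 6 π electrons → 4(1)+2, aromatic.
Anion: 3 × 2 + 2 = 8 π electrons → 4(2), antiaromatic.

The cation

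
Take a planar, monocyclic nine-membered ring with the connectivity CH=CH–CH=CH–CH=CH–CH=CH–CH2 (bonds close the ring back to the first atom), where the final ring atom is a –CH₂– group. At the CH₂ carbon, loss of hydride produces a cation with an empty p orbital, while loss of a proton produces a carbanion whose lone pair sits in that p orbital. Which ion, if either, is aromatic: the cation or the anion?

In either ion the ring is fully conjugated: every atom, including the new sp² carbon, supplies a p orbital.
Cation: 4 × 2 + 0 = 8 π electrons → 4(2), antiaromatic.
Anion: 4 × 2 + 2 = 10 π electrons → 4(2)+2, aromatic.

The anion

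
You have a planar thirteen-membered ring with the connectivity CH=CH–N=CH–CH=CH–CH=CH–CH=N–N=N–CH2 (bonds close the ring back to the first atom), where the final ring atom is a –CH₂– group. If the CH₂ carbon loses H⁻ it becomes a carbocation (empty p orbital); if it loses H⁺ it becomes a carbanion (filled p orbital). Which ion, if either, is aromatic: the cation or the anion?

In both ions every ring atom is sp² and contributes a p orbital, so both rings are fully conjugated.
Cation: 6 × 2 + 0 = 12 π electrons → 4(3), antiaromatic.
Anion: 6 × 2 + 2 = 14 π electrons → 4(3)+2, aromatic.

The anion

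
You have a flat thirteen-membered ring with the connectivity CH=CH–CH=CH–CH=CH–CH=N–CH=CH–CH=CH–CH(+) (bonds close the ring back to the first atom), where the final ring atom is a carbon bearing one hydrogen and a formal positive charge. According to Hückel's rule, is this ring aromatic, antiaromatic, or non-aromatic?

Antiaromatic

The p orbitals form a continuous loop: every atom in a ring double bond is sp² and brings one electron to the p orbital; each sp² =N– keeps its lone pair in-plane and puts one electron into the π system; the carbocation has an empty p orbital. The ring is fully conjugated.
π-electron count: 6 × 2 = 12 from the double-bond units + 0 from the CH(+) atom = 12.
12 = 4(3); a planar, fully conjugated 4n system is antiaromatic.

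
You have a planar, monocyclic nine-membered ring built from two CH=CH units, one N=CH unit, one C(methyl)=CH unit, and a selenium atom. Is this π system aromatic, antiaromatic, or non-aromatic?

Check conjugation: every atom in a ring double bond is sp² and brings one electron to the p orbital; each sp² =N– keeps its lone pair in-plane and puts one electron into the π system; the selenium donates one lone pair from its p orbital — every position has a p orbital, so the cyclic π system is continuous.
Tallying contributions gives 4 × 2 = 8 from the double-bond units + 2 from the Se atom = 10.
That gives a 4n+2 count (10, n = 2).

Aromatic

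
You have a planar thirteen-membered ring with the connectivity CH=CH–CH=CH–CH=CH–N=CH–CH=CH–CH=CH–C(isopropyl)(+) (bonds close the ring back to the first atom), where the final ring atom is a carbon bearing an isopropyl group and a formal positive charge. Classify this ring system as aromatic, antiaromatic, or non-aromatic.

Antiaromatic

Check conjugation: each doubly-bonded ring atom is sp² with one p-orbital electron; the doubly-bonded nitrogens are pyridine-type — their lone pairs lie in the ring plane, leaving one electron in the p orbital; the carbocation has an empty p orbital — every position has a p orbital, so the cyclic π system is continuous.
π-electron count: 6 × 2 = 12 from the double-bond units + 0 from the C(isopropyl)(+) atom = 12.
A 4n π count (12, n = 3) in a planar conjugated ring means antiaromatic.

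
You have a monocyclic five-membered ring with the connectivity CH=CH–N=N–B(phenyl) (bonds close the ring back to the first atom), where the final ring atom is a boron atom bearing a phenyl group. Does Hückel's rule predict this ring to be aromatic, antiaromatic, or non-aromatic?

Antiaromatic

Every ring atom contributes a p orbital perpendicular to the ring (each doubly-bonded ring atom is sp² with one p-orbital electron; the doubly-bonded nitrogens are pyridine-type — their lone pairs lie in the ring plane, leaving one electron in the p orbital; the boron has an empty p orbital), so the π system is cyclic and fully conjugated.
Tallying contributions gives 2 × 2 = 4 from the double-bond units + 0 from the B(phenyl) atom = 4.
4 is a 4n count (n = 1), so the planar conjugated ring is antiaromatic.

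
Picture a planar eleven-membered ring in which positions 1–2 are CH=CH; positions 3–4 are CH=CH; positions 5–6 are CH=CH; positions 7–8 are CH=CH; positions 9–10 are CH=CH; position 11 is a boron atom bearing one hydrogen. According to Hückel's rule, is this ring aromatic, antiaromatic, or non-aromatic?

The p orbitals form a continuous loop: every atom in a ring double bond is sp² and brings one electron to the p orbital; the boron has an empty p orbital. The ring is fully conjugated.
π-electron count: 5 × 2 = 10 from the double-bond units + 0 from the BH atom = 10.
Since 10 = 4·2 + 2, the ring meets the 4n+2 criterion.

Aromatic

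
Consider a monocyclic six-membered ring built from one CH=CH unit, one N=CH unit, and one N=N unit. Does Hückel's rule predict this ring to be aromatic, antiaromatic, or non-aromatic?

Aromatic

Check conjugation: every atom in a ring double bond is sp² and brings one electron to the p orbital; each sp² =N– keeps its lone pair in-plane and puts one electron into the π system — every position has a p orbital, so the cyclic π system is continuous.
π-electron count: 3 × 2 = 6 from the 3 double-bond units.
With 6 π electrons (n = 1), the Hückel 4n+2 condition holds.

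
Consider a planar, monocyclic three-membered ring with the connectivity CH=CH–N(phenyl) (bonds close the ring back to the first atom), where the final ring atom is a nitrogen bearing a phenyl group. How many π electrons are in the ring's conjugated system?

4

Every ring atom contributes a p orbital perpendicular to the ring (each doubly-bonded ring atom is sp² with one p-orbital electron; the pyrrole-type nitrogen donates its lone pair from the p orbital), so the π system is cyclic and fully conjugated.
Counting π electrons: 1 × 2 = 2 from the double-bond unit + 2 from the N(phenyl) atom = 4.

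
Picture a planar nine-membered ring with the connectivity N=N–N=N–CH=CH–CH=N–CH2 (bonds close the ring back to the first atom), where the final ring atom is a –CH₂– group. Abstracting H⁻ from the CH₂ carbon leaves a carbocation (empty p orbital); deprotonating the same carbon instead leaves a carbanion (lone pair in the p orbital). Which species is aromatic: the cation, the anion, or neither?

The anion

In both ions every ring atom is sp² and contributes a p orbital, so both rings are fully conjugated.
Cation: 4 × 2 + 0 = 8 π electrons → 4(2), antiaromatic.
Anion: 4 × 2 + 2 = 10 π electrons → 4(2)+2, aromatic.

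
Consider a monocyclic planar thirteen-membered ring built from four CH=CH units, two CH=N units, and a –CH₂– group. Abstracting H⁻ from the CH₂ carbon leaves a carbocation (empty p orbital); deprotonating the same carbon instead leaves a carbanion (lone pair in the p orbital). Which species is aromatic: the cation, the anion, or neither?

In either ion the ring is fully conjugated: every atom, including the new sp² carbon, supplies a p orbital.
Cation: 6 × 2 + 0 = 12 π electrons → 4(3), antiaromatic.
Anion: 6 × 2 + 2 = 14 π electrons → 4(3)+2, aromatic.

The anion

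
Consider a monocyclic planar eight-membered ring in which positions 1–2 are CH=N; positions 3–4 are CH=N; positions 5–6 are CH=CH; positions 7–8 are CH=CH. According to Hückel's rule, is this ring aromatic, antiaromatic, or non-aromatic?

Every ring atom contributes a p orbital perpendicular to the ring (each doubly-bonded ring atom is sp² with one p-orbital electron; the doubly-bonded nitrogens are pyridine-type — their lone pairs lie in the ring plane, leaving one electron in the p orbital), so the π system is cyclic and fully conjugated.
Tallying contributions gives 4 × 2 = 8 from the 4 double-bond units.
8 is a 4n count (n = 2), so the planar conjugated ring is antiaromatic.

Antiaromatic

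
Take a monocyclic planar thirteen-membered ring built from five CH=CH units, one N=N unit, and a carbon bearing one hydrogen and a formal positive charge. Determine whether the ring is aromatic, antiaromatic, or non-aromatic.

Antiaromatic

All ring atoms are sp² and supply a p orbital to the ring (each doubly-bonded ring atom is sp² with one p-orbital electron; the doubly-bonded nitrogens are pyridine-type — their lone pairs lie in the ring plane, leaving one electron in the p orbital; the carbocation has an empty p orbital); the conjugation is uninterrupted.
Tallying contributions gives 6 × 2 = 12 from the double-bond units + 0 from the CH(+) atom = 12.
12 = 4(3); a planar, fully conjugated 4n system is antiaromatic.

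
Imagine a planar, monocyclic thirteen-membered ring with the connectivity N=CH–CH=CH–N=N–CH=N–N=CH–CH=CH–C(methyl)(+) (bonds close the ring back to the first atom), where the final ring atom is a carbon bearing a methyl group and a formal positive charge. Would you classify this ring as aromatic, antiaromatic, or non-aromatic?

Antiaromatic

All ring atoms are sp² and supply a p orbital to the ring (each doubly-bonded ring atom is sp² with one p-orbital electron; each sp² =N– keeps its lone pair in-plane and puts one electron into the π system; the carbocation has an empty p orbital); the conjugation is uninterrupted.
π-electron count: 6 × 2 = 12 from the double-bond units + 0 from the C(methyl)(+) atom = 12.
12 is a 4n count (n = 3), so the planar conjugated ring is antiaromatic.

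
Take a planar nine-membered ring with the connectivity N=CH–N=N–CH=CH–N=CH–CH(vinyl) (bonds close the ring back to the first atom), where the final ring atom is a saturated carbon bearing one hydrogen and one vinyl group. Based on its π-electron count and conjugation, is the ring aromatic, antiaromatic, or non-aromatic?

At the CH(vinyl) position, that saturated carbon is sp³ and has no p orbital in the ring π system; the ring's p-orbital overlap is broken there.
A ring that is not fully conjugated cannot be aromatic or antiaromatic regardless of its π-electron count.

Non-aromatic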